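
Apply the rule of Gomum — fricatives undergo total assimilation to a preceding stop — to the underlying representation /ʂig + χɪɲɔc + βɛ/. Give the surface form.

[ʂiggɪɲɔccɛ]

/χ/ is the segment targeted by the rule; it sits immediately after /g/, so it assimilates completely and surfaces as [g].
The same rule applies at the second boundary: /β/ → [c] next to /c/.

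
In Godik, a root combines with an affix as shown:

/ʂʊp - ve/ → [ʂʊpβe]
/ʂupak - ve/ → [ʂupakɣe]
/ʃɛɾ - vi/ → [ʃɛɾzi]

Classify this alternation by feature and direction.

progressive place assimilation

Comparing underlying and surface forms, /v/ → [β] is the alternation; the neighbouring /p/ is constant.
/v/ is labiodental while /p/ is bilabial; the output [β] is bilabial, matching the trigger — so the feature that spreads is place.
Manner and voice are unchanged, so the assimilation is partial, not total.
The same holds elsewhere in the data: /v/ → [ɣ] after /k/ (labiodental → velar, matching velar); /v/ → [z] after /ɾ/ (labiodental → alveolar, matching alveolar) — only place changes, and always toward the preceding segment.
Since the segment that changes follows the conditioning segment, the assimilation is progressive.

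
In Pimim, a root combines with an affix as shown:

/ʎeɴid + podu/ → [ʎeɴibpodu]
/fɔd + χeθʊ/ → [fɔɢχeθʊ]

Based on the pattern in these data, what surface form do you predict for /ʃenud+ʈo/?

The data show regressive place assimilation: /d/ → [b] before /p/; /d/ → [ɢ] before /χ/. In each pair only place changes, matching the following consonant, while manner and voice stay constant.
The rule targets /d/ (voiced alveolar stop), which sits before the trigger /ʈ/ (retroflex).
A voiced retroflex stop is [ɖ], so the surface segment is [ɖ].

[ʃenuɖʈo]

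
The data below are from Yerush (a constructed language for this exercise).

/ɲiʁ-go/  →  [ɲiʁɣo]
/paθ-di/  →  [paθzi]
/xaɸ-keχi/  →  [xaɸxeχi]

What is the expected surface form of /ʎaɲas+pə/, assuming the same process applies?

The data show progressive manner assimilation: /g/ → [ɣ] after /ʁ/; /d/ → [z] after /θ/; /k/ → [x] after /ɸ/. In each pair only manner changes, matching the preceding consonant, while place and voice stay constant.
/p/ is a voiceless bilabial stop. The preceding trigger /s/ is a fricative, so /p/ must become a fricative as well.
Changing only its manner to fricative gives [ɸ] — the voiceless bilabial fricative.

[ʎaɲasɸə]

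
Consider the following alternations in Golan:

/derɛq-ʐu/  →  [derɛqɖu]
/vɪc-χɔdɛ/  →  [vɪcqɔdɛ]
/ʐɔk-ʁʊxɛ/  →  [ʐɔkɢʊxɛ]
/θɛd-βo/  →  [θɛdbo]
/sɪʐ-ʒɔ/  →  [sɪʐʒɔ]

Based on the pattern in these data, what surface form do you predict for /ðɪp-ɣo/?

The data show progressive manner assimilation: /ʐ/ → [ɖ] after /q/; /χ/ → [q] after /c/; /ʁ/ → [ɢ] after /k/; /β/ → [b] after /d/. In each pair only manner changes, matching the preceding consonant, while place and voice stay constant.
No alternation appears in [sɪʐʒɔ]: there the adjacent consonants already agree in manner (/ʒ/ and /ʐ/ are both fricatives), so this form is consistent with the same rule.
/ɣ/ is a voiced velar fricative. The preceding trigger /p/ is a stop, so /ɣ/ must become a stop as well.
Changing only its manner to stop gives [g] — the voiced velar stop.

[ðɪpgo]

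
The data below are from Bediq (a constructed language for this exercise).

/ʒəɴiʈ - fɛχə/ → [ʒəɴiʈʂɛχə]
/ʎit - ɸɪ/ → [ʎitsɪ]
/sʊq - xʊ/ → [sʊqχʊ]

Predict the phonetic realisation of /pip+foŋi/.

The data show progressive place assimilation: /f/ → [ʂ] after /ʈ/; /ɸ/ → [s] after /t/; /x/ → [χ] after /q/. In each pair only place changes, matching the preceding consonant, while manner and voice stay constant.
The rule targets /f/ (voiceless labiodental fricative), which sits after the trigger /p/ (bilabial).
A voiceless bilabial fricative is [ɸ], so the surface segment is [ɸ].

[pipɸoŋi]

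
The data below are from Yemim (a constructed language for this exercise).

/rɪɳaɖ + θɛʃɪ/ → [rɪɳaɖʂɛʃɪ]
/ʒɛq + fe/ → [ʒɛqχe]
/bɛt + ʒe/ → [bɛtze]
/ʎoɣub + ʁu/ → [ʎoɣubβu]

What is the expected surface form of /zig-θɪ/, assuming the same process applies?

[zigxɪ]

The data show progressive place assimilation: /θ/ → [ʂ] after /ɖ/; /f/ → [χ] after /q/; /ʒ/ → [z] after /t/; /ʁ/ → [β] after /b/. In each pair only place changes, matching the preceding consonant, while manner and voice stay constant.
The rule targets /θ/ (voiceless dental fricative), which sits after the trigger /g/ (velar).
The voiceless velar fricative is [x], so /θ/ → [x].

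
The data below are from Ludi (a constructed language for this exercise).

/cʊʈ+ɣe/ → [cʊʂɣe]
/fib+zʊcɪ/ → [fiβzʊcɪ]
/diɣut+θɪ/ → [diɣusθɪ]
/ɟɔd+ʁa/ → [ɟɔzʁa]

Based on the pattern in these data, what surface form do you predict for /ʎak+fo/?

The data show regressive manner assimilation: /ʈ/ → [ʂ] before /ɣ/; /b/ → [β] before /z/; /t/ → [s] before /θ/; /d/ → [z] before /ʁ/. In each pair only manner changes, matching the following consonant, while place and voice stay constant.
/k/ is a voiceless velar stop. The following trigger /f/ is a fricative, so /k/ must become a fricative as well.
A voiceless velar fricative is [x], so the surface segment is [x].

[ʎaxfo]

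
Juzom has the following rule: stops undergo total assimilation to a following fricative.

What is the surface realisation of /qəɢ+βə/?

[qəββə]

/ɢ/ is the segment targeted by the rule; it sits immediately before /β/, so it assimilates completely and surfaces as [β].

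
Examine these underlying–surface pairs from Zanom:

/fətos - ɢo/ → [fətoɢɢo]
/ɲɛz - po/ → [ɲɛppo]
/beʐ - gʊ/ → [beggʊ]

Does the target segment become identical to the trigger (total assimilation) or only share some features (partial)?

Comparing underlying and surface forms, /s/ → [ɢ] is the alternation; the neighbouring /ɢ/ is constant.
The output [ɢ] is identical to the trigger /ɢ/ — every feature (place, manner, voicing) has been copied — so this is total assimilation.
The remaining alternations confirm this: /z/ → [p] before /p/; /ʐ/ → [g] before /g/ — in each case the output is a copy of the following consonant.

total assimilation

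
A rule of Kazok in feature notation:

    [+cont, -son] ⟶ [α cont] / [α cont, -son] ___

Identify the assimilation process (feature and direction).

progressive manner assimilation

The rule copies [cont] (continuancy) from the environment onto the target fricatives; since [±cont] encodes the stop/fricative manner contrast, the assimilating dimension is manner.
Since the environment is written before the underscore, the trigger precedes the target; the direction is progressive.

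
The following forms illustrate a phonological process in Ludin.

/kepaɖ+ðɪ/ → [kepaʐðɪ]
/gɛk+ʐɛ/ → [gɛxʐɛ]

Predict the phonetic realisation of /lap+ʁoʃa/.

[laɸʁoʃa]

The data show regressive manner assimilation: /ɖ/ → [ʐ] before /ð/; /k/ → [x] before /ʐ/. In each pair only manner changes, matching the following consonant, while place and voice stay constant.
/p/ is a voiceless bilabial stop. The following trigger /ʁ/ is a fricative, so /p/ must become a fricative as well.
Changing only its manner to fricative gives [ɸ] — the voiceless bilabial fricative.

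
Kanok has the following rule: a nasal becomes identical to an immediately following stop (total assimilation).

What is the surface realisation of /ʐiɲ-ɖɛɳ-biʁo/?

[ʐiɖɖɛbbiʁo]

/ɲ/ is the segment targeted by the rule; it sits immediately before /ɖ/, so it assimilates completely and surfaces as [ɖ].
The same rule applies at the second boundary: /ɳ/ → [b] next to /b/.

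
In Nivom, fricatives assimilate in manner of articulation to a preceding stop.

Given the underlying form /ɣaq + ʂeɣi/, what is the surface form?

The rule targets /ʂ/ (voiceless retroflex fricative), which sits after the trigger /q/ (stop).
A voiceless retroflex stop is [ʈ], so the surface segment is [ʈ].

[ɣaqʈeɣi]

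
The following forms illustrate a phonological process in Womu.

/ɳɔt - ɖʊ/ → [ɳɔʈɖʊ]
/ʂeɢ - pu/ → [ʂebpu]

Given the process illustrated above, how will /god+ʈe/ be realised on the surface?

[goɖʈe]

The data show regressive place assimilation: /t/ → [ʈ] before /ɖ/; /ɢ/ → [b] before /p/. In each pair only place changes, matching the following consonant, while manner and voice stay constant.
/d/ is a voiced alveolar stop. The following trigger /ʈ/ is retroflex, so /d/ must become retroflex as well.
A voiced retroflex stop is [ɖ], so the surface segment is [ɖ].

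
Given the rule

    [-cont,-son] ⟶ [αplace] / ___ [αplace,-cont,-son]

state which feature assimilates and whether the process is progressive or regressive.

regressive place assimilation

The rule copies the place features (abbreviated [place]) from the environment onto the target, so the assimilating feature is place.
Since the environment is written after the underscore, the trigger follows the target; the direction is regressive.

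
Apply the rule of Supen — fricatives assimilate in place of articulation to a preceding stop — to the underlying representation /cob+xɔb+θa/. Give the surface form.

The rule targets /x/ (voiceless velar fricative), which sits after the trigger /b/ (bilabial).
Changing only its place to bilabial gives [ɸ] — the voiceless bilabial fricative.
At the second juncture, /θ/ likewise becomes [ɸ] adjacent to /b/.

[cobɸɔbɸa]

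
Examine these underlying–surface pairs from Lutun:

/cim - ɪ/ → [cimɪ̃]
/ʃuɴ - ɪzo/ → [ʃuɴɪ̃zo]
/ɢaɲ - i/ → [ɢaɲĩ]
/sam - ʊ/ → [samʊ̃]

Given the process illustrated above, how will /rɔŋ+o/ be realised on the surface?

[rɔŋõ]

The data show progressive nasality assimilation (vowel nasalisation): /ɪ/ → [ɪ̃] after /m/; /ɪ/ → [ɪ̃] after /ɴ/; /i/ → [ĩ] after /ɲ/; /ʊ/ → [ʊ̃] after /m/ — a vowel is nasalised by an immediately preceding nasal consonant.
The vowel /o/ is adjacent to the preceding nasal /ŋ/, so it acquires [+nasal] and surfaces as [õ].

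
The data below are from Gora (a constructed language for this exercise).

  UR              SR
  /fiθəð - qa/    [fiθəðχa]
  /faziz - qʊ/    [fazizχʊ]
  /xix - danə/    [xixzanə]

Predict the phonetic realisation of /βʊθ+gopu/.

The data show progressive manner assimilation: /q/ → [χ] after /ð/; /q/ → [χ] after /z/; /d/ → [z] after /x/. In each pair only manner changes, matching the preceding consonant, while place and voice stay constant.
The rule targets /g/ (voiced velar stop), which sits after the trigger /θ/ (fricative).
Changing only its manner to fricative gives [ɣ] — the voiced velar fricative.

[βʊθɣopu]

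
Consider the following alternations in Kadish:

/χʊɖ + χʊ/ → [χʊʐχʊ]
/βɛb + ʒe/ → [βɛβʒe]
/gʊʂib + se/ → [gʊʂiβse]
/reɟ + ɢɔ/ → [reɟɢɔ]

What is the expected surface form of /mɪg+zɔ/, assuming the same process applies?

[mɪɣzɔ]

The data show regressive manner assimilation: /ɖ/ → [ʐ] before /χ/; /b/ → [β] before /ʒ/; /b/ → [β] before /s/. In each pair only manner changes, matching the following consonant, while place and voice stay constant.
Nothing changes in [reɟɢɔ]: there the adjacent consonants already agree in manner (/ɟ/ and /ɢ/ are both stops), so this form is consistent with the same rule.
The rule targets /g/ (voiced velar stop), which sits before the trigger /z/ (fricative).
Changing only its manner to fricative gives [ɣ] — the voiced velar fricative.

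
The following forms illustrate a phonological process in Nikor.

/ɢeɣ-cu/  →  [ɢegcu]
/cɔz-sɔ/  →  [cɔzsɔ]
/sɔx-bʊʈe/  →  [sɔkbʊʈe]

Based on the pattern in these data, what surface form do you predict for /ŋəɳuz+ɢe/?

The data show regressive manner assimilation: /ɣ/ → [g] before /c/; /x/ → [k] before /b/. In each pair only manner changes, matching the following consonant, while place and voice stay constant.
Nothing changes in [cɔzsɔ]: there the adjacent consonants already agree in manner (/z/ and /s/ are both fricatives), so this form is consistent with the same rule.
/z/ is a voiced alveolar fricative. The following trigger /ɢ/ is a stop, so /z/ must become a stop as well.
A voiced alveolar stop is [d], so the surface segment is [d].

[ŋəɳudɢe]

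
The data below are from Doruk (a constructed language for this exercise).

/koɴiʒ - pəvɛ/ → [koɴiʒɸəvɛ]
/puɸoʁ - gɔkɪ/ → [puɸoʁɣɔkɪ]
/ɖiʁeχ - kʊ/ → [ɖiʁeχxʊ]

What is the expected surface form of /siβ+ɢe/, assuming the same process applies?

[siβʁe]

The data show progressive manner assimilation: /p/ → [ɸ] after /ʒ/; /g/ → [ɣ] after /ʁ/; /k/ → [x] after /χ/. In each pair only manner changes, matching the preceding consonant, while place and voice stay constant.
The rule targets /ɢ/ (voiced uvular stop), which sits after the trigger /β/ (fricative).
The voiced uvular fricative is [ʁ], so /ɢ/ → [ʁ].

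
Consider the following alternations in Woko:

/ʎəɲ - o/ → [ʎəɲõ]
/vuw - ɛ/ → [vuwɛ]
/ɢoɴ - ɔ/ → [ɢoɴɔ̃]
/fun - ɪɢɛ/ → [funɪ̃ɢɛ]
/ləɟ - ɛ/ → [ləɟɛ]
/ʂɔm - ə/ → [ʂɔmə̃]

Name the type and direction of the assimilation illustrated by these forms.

The vowel /o/ surfaces as nasalised [õ] next to the preceding nasal /ɲ/ — it has acquired the [+nasal] feature of its neighbour.
Likewise in the remaining data: /ɔ/ → [ɔ̃] after /ɴ/; /ɪ/ → [ɪ̃] after /n/; /ə/ → [ə̃] after /m/ — each time a vowel is nasalised next to a preceding nasal.
No change occurs in [vuwɛ], [ləɟɛ] because the vowel at the boundary is adjacent to an oral consonant, not a nasal (/ɛ/ next to /w/; /ɛ/ next to /ɟ/).
Because the conditioning nasal is to the left of the vowel that changes, the process is progressive (perseverative).

progressive nasality assimilation (vowel nasalisation)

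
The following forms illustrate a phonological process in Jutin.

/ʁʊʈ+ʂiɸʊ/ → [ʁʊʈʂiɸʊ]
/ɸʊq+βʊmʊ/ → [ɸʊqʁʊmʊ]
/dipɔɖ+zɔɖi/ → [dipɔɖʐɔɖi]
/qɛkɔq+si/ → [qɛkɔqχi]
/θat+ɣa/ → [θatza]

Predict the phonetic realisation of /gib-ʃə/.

[gibɸə]

The data show progressive place assimilation: /β/ → [ʁ] after /q/; /z/ → [ʐ] after /ɖ/; /s/ → [χ] after /q/; /ɣ/ → [z] after /t/. In each pair only place changes, matching the preceding consonant, while manner and voice stay constant.
Nothing changes in [ʁʊʈʂiɸʊ]: there the adjacent consonants already agree in place (/ʂ/ and /ʈ/ are both retroflex), so this form is consistent with the same rule.
The rule targets /ʃ/ (voiceless postalveolar fricative), which sits after the trigger /b/ (bilabial).
Changing only its place to bilabial gives [ɸ] — the voiceless bilabial fricative.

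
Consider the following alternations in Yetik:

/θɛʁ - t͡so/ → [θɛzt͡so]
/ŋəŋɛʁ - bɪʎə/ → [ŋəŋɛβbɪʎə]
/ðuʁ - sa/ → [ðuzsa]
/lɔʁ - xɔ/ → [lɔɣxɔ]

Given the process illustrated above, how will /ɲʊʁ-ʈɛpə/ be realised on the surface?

[ɲʊʐʈɛpə]

The data show regressive place assimilation: /ʁ/ → [z] before /t͡s/; /ʁ/ → [β] before /b/; /ʁ/ → [z] before /s/; /ʁ/ → [ɣ] before /x/. In each pair only place changes, matching the following consonant, while manner and voice stay constant.
/ʁ/ is a voiced uvular fricative. The following trigger /ʈ/ is retroflex, so /ʁ/ must become retroflex as well.
A voiced retroflex fricative is [ʐ], so the surface segment is [ʐ].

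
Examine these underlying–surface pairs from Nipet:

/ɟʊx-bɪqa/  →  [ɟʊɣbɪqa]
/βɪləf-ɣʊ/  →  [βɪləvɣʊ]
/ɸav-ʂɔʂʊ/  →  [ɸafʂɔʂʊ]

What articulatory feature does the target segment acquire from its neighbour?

Underlying /x/ is realised as [ɣ] next to /b/; /b/ itself does not change.
The change voiceless → voiced matches the voicing of the following /b/, identifying this as voicing assimilation.
The other alternating forms pattern the same way: /f/ → [v] before /ɣ/ (voiceless → voiced, matching voiced); /v/ → [f] before /ʂ/ (voiced → voiceless, matching voiceless) — only voicing changes, and always toward the following segment.

voicing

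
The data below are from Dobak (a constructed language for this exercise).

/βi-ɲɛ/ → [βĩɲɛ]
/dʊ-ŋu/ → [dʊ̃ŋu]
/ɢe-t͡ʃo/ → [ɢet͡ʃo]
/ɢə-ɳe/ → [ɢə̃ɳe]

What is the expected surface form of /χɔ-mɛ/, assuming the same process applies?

[χɔ̃mɛ]

The data show regressive nasality assimilation (vowel nasalisation): /i/ → [ĩ] before /ɲ/; /ʊ/ → [ʊ̃] before /ŋ/; /ə/ → [ə̃] before /ɳ/ — a vowel is nasalised by an immediately following nasal consonant.
No change occurs in [ɢet͡ʃo] because the vowel at the boundary is adjacent to an oral consonant, not a nasal (/e/ next to /t͡ʃ/).
/ɔ/ sits next to the nasal /m/ and is therefore nasalised to [ɔ̃].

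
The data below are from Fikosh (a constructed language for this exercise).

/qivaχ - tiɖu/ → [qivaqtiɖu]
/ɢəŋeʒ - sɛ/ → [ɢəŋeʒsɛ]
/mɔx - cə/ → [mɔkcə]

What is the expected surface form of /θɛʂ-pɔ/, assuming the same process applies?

[θɛʈpɔ]

The data show regressive manner assimilation: /χ/ → [q] before /t/; /x/ → [k] before /c/. In each pair only manner changes, matching the following consonant, while place and voice stay constant.
Nothing changes in [ɢəŋeʒsɛ]: there the adjacent consonants already agree in manner (/ʒ/ and /s/ are both fricatives), so this form is consistent with the same rule.
The rule targets /ʂ/ (voiceless retroflex fricative), which sits before the trigger /p/ (stop).
A voiceless retroflex stop is [ʈ], so the surface segment is [ʈ].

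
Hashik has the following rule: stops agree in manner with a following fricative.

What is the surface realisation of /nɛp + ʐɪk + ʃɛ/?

/p/ is a voiceless bilabial stop. The following trigger /ʐ/ is a fricative, so /p/ must become a fricative as well.
A voiceless bilabial fricative is [ɸ], so the surface segment is [ɸ].
At the second juncture, /k/ likewise becomes [x] adjacent to /ʃ/.

[nɛɸʐɪxʃɛ]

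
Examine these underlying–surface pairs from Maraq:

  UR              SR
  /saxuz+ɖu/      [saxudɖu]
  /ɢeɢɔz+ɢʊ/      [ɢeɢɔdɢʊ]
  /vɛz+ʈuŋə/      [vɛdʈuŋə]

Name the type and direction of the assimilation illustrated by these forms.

regressive manner assimilation

Underlying /z/ is realised as [d] next to /ɖ/; /ɖ/ itself does not change.
The change fricative → stop matches the manner of the following /ɖ/, identifying this as manner assimilation.
Place and voice are unchanged, so the assimilation is partial, not total.
The other alternating forms pattern the same way: /z/ → [d] before /ɢ/ (fricative → stop, matching a stop); /z/ → [d] before /ʈ/ (fricative → stop, matching a stop) — only manner changes, and always toward the following segment.
Since the segment that changes precedes the conditioning segment, the assimilation is regressive.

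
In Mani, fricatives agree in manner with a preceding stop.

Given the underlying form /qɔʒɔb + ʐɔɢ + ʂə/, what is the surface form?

[qɔʒɔbɖɔɢʈə]

/ʐ/ is a voiced retroflex fricative. The preceding trigger /b/ is a stop, so /ʐ/ must become a stop as well.
Changing only its manner to stop gives [ɖ] — the voiced retroflex stop.
At the second juncture, /ʂ/ likewise becomes [ʈ] adjacent to /ɢ/.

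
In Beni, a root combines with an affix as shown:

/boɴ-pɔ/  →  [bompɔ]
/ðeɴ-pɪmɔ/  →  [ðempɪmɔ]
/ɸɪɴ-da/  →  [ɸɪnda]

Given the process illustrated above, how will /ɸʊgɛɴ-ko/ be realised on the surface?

The data show regressive place assimilation: /ɴ/ → [m] before /p/; /ɴ/ → [n] before /d/. In each pair only place changes, matching the following consonant, while manner and voice stay constant.
/ɴ/ is a voiced uvular nasal. The following trigger /k/ is velar, so /ɴ/ must become velar as well.
Changing only its place to velar gives [ŋ] — the voiced velar nasal.

[ɸʊgɛŋko]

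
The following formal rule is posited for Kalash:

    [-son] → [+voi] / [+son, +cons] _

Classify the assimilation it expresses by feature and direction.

progressive voicing assimilation

The target ([-son], obstruents) acquires [+voi] next to a sonorant consonant ([+son, +cons]) — it takes on the voicing of its neighbour, so the feature that spreads is voicing.
Since the environment is written before the underscore, the trigger precedes the target; the direction is progressive.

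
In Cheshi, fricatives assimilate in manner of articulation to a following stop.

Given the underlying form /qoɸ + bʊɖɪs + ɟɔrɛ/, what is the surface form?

The rule targets /ɸ/ (voiceless bilabial fricative), which sits before the trigger /b/ (stop).
A voiceless bilabial stop is [p], so the surface segment is [p].
The same rule applies at the second boundary: /s/ → [t] next to /ɟ/.

[qopbʊɖɪtɟɔrɛ]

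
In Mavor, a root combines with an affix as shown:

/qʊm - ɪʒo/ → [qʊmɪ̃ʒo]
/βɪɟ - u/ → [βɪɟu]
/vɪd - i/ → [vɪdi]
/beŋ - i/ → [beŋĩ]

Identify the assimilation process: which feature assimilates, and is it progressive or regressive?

The vowel /ɪ/ surfaces as nasalised [ɪ̃] next to the preceding nasal /m/ — it has acquired the [+nasal] feature of its neighbour.
Likewise in the remaining data: /i/ → [ĩ] after /ŋ/ — each time a vowel is nasalised next to a preceding nasal.
No change occurs in [βɪɟu], [vɪdi] because the vowel at the boundary is adjacent to an oral consonant, not a nasal (/u/ next to /ɟ/; /i/ next to /d/).
Because the conditioning nasal is to the left of the vowel that changes, the process is progressive (perseverative).

progressive nasality assimilation (vowel nasalisation)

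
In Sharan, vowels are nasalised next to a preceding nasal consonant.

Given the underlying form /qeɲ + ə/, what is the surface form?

The vowel /ə/ is adjacent to the preceding nasal /ɲ/, so it acquires [+nasal] and surfaces as [ə̃].

[qeɲə̃]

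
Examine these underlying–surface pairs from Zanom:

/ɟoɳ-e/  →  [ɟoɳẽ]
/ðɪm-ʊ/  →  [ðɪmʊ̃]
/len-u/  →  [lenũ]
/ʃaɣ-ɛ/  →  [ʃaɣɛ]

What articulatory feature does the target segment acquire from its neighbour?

nasality

The vowel /e/ surfaces as nasalised [ẽ] next to the preceding nasal /ɳ/ — it has acquired the [+nasal] feature of its neighbour.
Likewise in the remaining data: /ʊ/ → [ʊ̃] after /m/; /u/ → [ũ] after /n/ — each time a vowel is nasalised next to a preceding nasal.
No change occurs in [ʃaɣɛ] because the vowel at the boundary is adjacent to an oral consonant, not a nasal (/ɛ/ next to /ɣ/).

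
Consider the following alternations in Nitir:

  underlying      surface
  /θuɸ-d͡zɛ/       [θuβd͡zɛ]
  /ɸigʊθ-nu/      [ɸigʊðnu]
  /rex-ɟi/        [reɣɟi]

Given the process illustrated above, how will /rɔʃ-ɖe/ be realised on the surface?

[rɔʒɖe]

The data show regressive voicing assimilation: /ɸ/ → [β] before /d͡z/; /θ/ → [ð] before /n/; /x/ → [ɣ] before /ɟ/. In each pair only voicing changes, matching the following consonant, while place and manner stay constant.
/ʃ/ is a voiceless postalveolar fricative. The following trigger /ɖ/ is voiced, so /ʃ/ must become voiced as well.
Changing only its voicing to voiced gives [ʒ] — the voiced postalveolar fricative.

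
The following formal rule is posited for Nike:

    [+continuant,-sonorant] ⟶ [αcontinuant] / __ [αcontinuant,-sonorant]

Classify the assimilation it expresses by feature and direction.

regressive manner assimilation

The shared variable α links the value of [continuant] on the target to that of the neighbouring obstruent. [continuant] distinguishes stops from fricatives — a manner-of-articulation feature — so this is manner assimilation.
The conditioning segment sits to the right of the focus bar, meaning the trigger follows the segment that changes — regressive assimilation.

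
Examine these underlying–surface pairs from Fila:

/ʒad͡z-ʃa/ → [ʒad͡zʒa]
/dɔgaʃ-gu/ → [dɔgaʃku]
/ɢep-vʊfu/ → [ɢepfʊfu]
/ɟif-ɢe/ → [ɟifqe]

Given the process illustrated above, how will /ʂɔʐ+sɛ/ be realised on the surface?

[ʂɔʐzɛ]

The data show progressive voicing assimilation: /ʃ/ → [ʒ] after /d͡z/; /g/ → [k] after /ʃ/; /v/ → [f] after /p/; /ɢ/ → [q] after /f/. In each pair only voicing changes, matching the preceding consonant, while place and manner stay constant.
/s/ is a voiceless alveolar fricative. The preceding trigger /ʐ/ is voiced, so /s/ must become voiced as well.
The voiced alveolar fricative is [z], so /s/ → [z].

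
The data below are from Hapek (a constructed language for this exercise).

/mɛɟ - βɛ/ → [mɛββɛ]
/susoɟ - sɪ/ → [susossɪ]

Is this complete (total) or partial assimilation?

total assimilation

The segment that alternates is /ɟ/, which surfaces as [β] when adjacent to /β/.
The output [β] is identical to the trigger /β/ — every feature (place, manner, voicing) has been copied — so this is total assimilation.
The remaining alternation confirms this: /ɟ/ → [s] before /s/ — in each case the output is a copy of the following consonant.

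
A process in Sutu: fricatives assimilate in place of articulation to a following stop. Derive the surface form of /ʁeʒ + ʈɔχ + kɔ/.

The rule targets /ʒ/ (voiced postalveolar fricative), which sits before the trigger /ʈ/ (retroflex).
A voiced retroflex fricative is [ʐ], so the surface segment is [ʐ].
At the second juncture, /χ/ likewise becomes [x] adjacent to /k/.

[ʁeʐʈɔxkɔ]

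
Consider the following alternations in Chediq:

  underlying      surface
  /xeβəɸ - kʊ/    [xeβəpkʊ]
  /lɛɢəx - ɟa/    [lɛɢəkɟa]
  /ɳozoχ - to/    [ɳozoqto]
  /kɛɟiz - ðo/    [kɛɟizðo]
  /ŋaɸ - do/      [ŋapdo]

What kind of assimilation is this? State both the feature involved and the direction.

Comparing underlying and surface forms, /ɸ/ → [p] is the alternation; the neighbouring /k/ is constant.
/ɸ/ is a fricative while /k/ is a stop; the output [p] is a stop, matching the trigger — so the feature that spreads is manner.
Place and voice are unchanged, so the assimilation is partial, not total.
The other alternating forms pattern the same way: /x/ → [k] before /ɟ/ (fricative → stop, matching a stop); /χ/ → [q] before /t/ (fricative → stop, matching a stop); /ɸ/ → [p] before /d/ (fricative → stop, matching a stop) — only manner changes, and always toward the following segment.
Nothing changes in [kɛɟizðo]: there the adjacent consonants already agree in manner (/z/ and /ð/ are both fricatives), so this form is consistent with the same rule.
Since the segment that changes precedes the conditioning segment, the assimilation is regressive.

regressive manner assimilation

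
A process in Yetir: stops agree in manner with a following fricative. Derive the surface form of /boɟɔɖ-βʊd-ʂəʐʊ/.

/ɖ/ is a voiced retroflex stop. The following trigger /β/ is a fricative, so /ɖ/ must become a fricative as well.
Changing only its manner to fricative gives [ʐ] — the voiced retroflex fricative.
At the second juncture, /d/ likewise becomes [z] adjacent to /ʂ/.

[boɟɔʐβʊzʂəʐʊ]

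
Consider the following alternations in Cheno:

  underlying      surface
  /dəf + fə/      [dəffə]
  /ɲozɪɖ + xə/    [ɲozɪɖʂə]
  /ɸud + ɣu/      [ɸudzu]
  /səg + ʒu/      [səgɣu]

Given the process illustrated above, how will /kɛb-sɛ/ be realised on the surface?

[kɛbɸɛ]

The data show progressive place assimilation: /x/ → [ʂ] after /ɖ/; /ɣ/ → [z] after /d/; /ʒ/ → [ɣ] after /g/. In each pair only place changes, matching the preceding consonant, while manner and voice stay constant.
No alternation appears in [dəffə]: there the adjacent consonants already agree in place (/f/ and /f/ are both labiodental), so this form is consistent with the same rule.
The rule targets /s/ (voiceless alveolar fricative), which sits after the trigger /b/ (bilabial).
Changing only its place to bilabial gives [ɸ] — the voiceless bilabial fricative.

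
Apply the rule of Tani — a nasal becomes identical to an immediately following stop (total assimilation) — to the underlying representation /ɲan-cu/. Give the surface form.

/n/ is the segment targeted by the rule; it sits immediately before /c/, so it assimilates completely and surfaces as [c].

[ɲaccu]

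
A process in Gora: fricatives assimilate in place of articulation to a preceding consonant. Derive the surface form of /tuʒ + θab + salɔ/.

The rule targets /θ/ (voiceless dental fricative), which sits after the trigger /ʒ/ (postalveolar).
The voiceless postalveolar fricative is [ʃ], so /θ/ → [ʃ].
At the second juncture, /s/ likewise becomes [ɸ] adjacent to /b/.

[tuʒʃabɸalɔ]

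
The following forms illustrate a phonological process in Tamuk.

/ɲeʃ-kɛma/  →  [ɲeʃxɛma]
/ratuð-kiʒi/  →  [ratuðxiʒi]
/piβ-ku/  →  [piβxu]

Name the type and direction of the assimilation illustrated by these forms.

progressive manner assimilation

Comparing underlying and surface forms, /k/ → [x] is the alternation; the neighbouring /ʃ/ is constant.
/k/ is a stop while /ʃ/ is a fricative; the output [x] is a fricative, matching the trigger — so the feature that spreads is manner.
Place and voice are unchanged, so the assimilation is partial, not total.
The same holds elsewhere in the data: /k/ → [x] after /ð/ (stop → fricative, matching a fricative); /k/ → [x] after /β/ (stop → fricative, matching a fricative) — only manner changes, and always toward the preceding segment.
Since the segment that changes follows the conditioning segment, the assimilation is progressive.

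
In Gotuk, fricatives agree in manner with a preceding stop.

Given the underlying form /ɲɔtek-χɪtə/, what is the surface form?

[ɲɔtekqɪtə]

The rule targets /χ/ (voiceless uvular fricative), which sits after the trigger /k/ (stop).
Changing only its manner to stop gives [q] — the voiceless uvular stop.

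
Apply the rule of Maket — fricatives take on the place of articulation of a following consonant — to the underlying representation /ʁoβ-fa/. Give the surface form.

/β/ is a voiced bilabial fricative. The following trigger /f/ is labiodental, so /β/ must become labiodental as well.
A voiced labiodental fricative is [v], so the surface segment is [v].

[ʁovfa]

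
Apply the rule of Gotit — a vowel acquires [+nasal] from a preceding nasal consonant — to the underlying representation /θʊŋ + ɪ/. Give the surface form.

[θʊŋɪ̃]

/ɪ/ sits next to the nasal /ŋ/ and is therefore nasalised to [ɪ̃].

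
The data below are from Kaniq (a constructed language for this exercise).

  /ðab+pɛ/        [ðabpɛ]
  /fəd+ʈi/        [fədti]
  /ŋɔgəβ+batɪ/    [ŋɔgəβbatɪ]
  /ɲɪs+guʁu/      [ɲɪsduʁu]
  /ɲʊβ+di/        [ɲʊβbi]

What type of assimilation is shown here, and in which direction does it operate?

progressive place assimilation

Underlying /ʈ/ is realised as [t] next to /d/; /d/ itself does not change.
/ʈ/ is retroflex while /d/ is alveolar; the output [t] is alveolar, matching the trigger — so the feature that spreads is place.
Manner and voice are unchanged, so the assimilation is partial, not total.
The other alternating forms pattern the same way: /g/ → [d] after /s/ (velar → alveolar, matching alveolar); /d/ → [b] after /β/ (alveolar → bilabial, matching bilabial) — only place changes, and always toward the preceding segment.
No alternation appears in [ðabpɛ], [ŋɔgəβbatɪ]: there the adjacent consonants already agree in place (/p/ and /b/ are both bilabial; /b/ and /β/ are both bilabial), so these forms are consistent with the same rule.
The trigger is the preceding segment, so the direction is progressive (perseverative).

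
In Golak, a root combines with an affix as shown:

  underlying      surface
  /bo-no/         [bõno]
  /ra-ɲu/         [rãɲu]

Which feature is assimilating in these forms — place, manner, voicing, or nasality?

The vowel /o/ surfaces as nasalised [õ] next to the following nasal /n/ — it has acquired the [+nasal] feature of its neighbour.
The other form shows the same pattern: /a/ → [ã] before /ɲ/ — each time a vowel is nasalised next to a following nasal.

nasality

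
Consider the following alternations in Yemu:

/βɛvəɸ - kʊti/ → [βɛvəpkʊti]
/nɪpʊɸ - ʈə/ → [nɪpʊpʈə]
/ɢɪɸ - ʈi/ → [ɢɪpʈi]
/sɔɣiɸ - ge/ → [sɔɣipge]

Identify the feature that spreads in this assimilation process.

Underlying /ɸ/ is realised as [p] next to /k/; /k/ itself does not change.
/ɸ/ is a fricative while /k/ is a stop; the output [p] is a stop, matching the trigger — so the feature that spreads is manner.
Checking the remaining alternations: /ɸ/ → [p] before /ʈ/ (fricative → stop, matching a stop); /ɸ/ → [p] before /g/ (fricative → stop, matching a stop) — only manner changes, and always toward the following segment.

manner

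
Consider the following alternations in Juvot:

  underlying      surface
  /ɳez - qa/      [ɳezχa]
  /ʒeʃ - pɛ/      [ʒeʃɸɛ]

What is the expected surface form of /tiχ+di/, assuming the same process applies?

The data show progressive manner assimilation: /q/ → [χ] after /z/; /p/ → [ɸ] after /ʃ/. In each pair only manner changes, matching the preceding consonant, while place and voice stay constant.
The rule targets /d/ (voiced alveolar stop), which sits after the trigger /χ/ (fricative).
A voiced alveolar fricative is [z], so the surface segment is [z].

[tiχzi]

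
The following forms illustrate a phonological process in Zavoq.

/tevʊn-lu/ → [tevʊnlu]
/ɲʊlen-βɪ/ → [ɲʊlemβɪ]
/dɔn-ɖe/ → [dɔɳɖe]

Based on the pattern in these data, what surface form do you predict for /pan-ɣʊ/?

The data show regressive place assimilation: /n/ → [m] before /β/; /n/ → [ɳ] before /ɖ/. In each pair only place changes, matching the following consonant, while manner and voice stay constant.
Nothing changes in [tevʊnlu]: there the adjacent consonants already agree in place (/n/ and /l/ are both alveolar), so this form is consistent with the same rule.
/n/ is a voiced alveolar nasal. The following trigger /ɣ/ is velar, so /n/ must become velar as well.
Changing only its place to velar gives [ŋ] — the voiced velar nasal.

[paŋɣʊ]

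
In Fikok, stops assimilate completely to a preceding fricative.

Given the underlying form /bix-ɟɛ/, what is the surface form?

/ɟ/ is the segment targeted by the rule; it sits immediately after /x/, so it assimilates completely and surfaces as [x].

[bixxɛ]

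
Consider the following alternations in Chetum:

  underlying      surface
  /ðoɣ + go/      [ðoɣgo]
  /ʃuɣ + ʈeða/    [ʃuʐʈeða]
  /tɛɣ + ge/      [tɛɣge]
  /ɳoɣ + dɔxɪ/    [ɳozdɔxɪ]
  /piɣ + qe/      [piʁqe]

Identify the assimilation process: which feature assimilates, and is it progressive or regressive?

Underlying /ɣ/ is realised as [ʐ] next to /ʈ/; /ʈ/ itself does not change.
The change velar → retroflex matches the place of the following /ʈ/, identifying this as place assimilation.
Manner and voice are unchanged, so the assimilation is partial, not total.
The other alternating forms pattern the same way: /ɣ/ → [z] before /d/ (velar → alveolar, matching alveolar); /ɣ/ → [ʁ] before /q/ (velar → uvular, matching uvular) — only place changes, and always toward the following segment.
No alternation appears in [ðoɣgo], [tɛɣge]: there the adjacent consonants already agree in place (/ɣ/ and /g/ are both velar; /ɣ/ and /g/ are both velar), so these forms are consistent with the same rule.
The trigger is the following segment, so the direction is regressive (anticipatory).

regressive place assimilation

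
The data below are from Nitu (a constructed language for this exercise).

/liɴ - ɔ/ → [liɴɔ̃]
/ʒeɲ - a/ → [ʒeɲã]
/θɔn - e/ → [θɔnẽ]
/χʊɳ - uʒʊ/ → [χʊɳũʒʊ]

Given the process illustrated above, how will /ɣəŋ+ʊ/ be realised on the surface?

The data show progressive nasality assimilation (vowel nasalisation): /ɔ/ → [ɔ̃] after /ɴ/; /a/ → [ã] after /ɲ/; /e/ → [ẽ] after /n/; /u/ → [ũ] after /ɳ/ — a vowel is nasalised by an immediately preceding nasal consonant.
The vowel /ʊ/ is adjacent to the preceding nasal /ŋ/, so it acquires [+nasal] and surfaces as [ʊ̃].

[ɣəŋʊ̃]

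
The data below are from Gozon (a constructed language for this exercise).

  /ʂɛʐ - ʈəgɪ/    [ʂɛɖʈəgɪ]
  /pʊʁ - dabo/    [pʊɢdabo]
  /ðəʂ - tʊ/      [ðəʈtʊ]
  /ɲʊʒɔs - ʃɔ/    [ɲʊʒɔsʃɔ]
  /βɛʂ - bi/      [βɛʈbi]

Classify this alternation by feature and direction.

Comparing underlying and surface forms, /ʐ/ → [ɖ] is the alternation; the neighbouring /ʈ/ is constant.
/ʐ/ is a fricative while /ʈ/ is a stop; the output [ɖ] is a stop, matching the trigger — so the feature that spreads is manner.
Place and voice are unchanged, so the assimilation is partial, not total.
The same holds elsewhere in the data: /ʁ/ → [ɢ] before /d/ (fricative → stop, matching a stop); /ʂ/ → [ʈ] before /t/ (fricative → stop, matching a stop); /ʂ/ → [ʈ] before /b/ (fricative → stop, matching a stop) — only manner changes, and always toward the following segment.
No alternation appears in [ɲʊʒɔsʃɔ]: there the adjacent consonants already agree in manner (/s/ and /ʃ/ are both fricatives), so this form is consistent with the same rule.
The trigger is the following segment, so the direction is regressive (anticipatory).

regressive manner assimilation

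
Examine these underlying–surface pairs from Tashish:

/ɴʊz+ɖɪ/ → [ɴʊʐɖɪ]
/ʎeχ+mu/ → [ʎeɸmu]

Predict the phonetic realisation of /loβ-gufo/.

The data show regressive place assimilation: /z/ → [ʐ] before /ɖ/; /χ/ → [ɸ] before /m/. In each pair only place changes, matching the following consonant, while manner and voice stay constant.
/β/ is a voiced bilabial fricative. The following trigger /g/ is velar, so /β/ must become velar as well.
A voiced velar fricative is [ɣ], so the surface segment is [ɣ].

[loɣgufo]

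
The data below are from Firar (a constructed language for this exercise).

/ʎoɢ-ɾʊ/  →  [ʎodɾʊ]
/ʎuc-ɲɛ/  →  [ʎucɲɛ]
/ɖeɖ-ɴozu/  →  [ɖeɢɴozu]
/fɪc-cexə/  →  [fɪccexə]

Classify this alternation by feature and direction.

regressive place assimilation

Comparing underlying and surface forms, /ɢ/ → [d] is the alternation; the neighbouring /ɾ/ is constant.
/ɢ/ is uvular while /ɾ/ is alveolar; the output [d] is alveolar, matching the trigger — so the feature that spreads is place.
Manner and voice are unchanged, so the assimilation is partial, not total.
The other alternating form patterns the same way: /ɖ/ → [ɢ] before /ɴ/ (retroflex → uvular, matching uvular) — only place changes, and always toward the following segment.
Nothing changes in [ʎucɲɛ], [fɪccexə]: there the adjacent consonants already agree in place (/c/ and /ɲ/ are both palatal; /c/ and /c/ are both palatal), so these forms are consistent with the same rule.
The trigger is the following segment, so the direction is regressive (anticipatory).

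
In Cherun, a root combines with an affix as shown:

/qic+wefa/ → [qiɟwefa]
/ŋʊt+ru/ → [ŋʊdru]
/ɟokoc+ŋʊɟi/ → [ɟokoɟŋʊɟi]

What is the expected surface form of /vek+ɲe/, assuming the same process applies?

[vegɲe]

The data show regressive voicing assimilation: /c/ → [ɟ] before /w/; /t/ → [d] before /r/; /c/ → [ɟ] before /ŋ/. In each pair only voicing changes, matching the following consonant, while place and manner stay constant.
/k/ is a voiceless velar stop. The following trigger /ɲ/ is voiced, so /k/ must become voiced as well.
Changing only its voicing to voiced gives [g] — the voiced velar stop.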